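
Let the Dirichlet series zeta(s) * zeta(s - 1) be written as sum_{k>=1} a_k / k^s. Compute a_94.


Convolution gives a_k = sum_{d | k} d * 1 = sum_{d | k} d = sigma(k), the sum of positive divisors of k.
For k = 94, the divisors are 1, 2, 47, 94, so
sigma(94) = 1 + 2 + 47 + 94 = 144.

144


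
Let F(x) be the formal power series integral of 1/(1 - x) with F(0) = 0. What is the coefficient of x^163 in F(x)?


1/(1 - x) = sum_{k>=0} x^k. Integrating termwise and using F(0) = 0 gives
F(x) = sum_{k>=0} x^(k+1) / (k+1) = sum_{m>=1} x^m / m = -ln(1 - x).
So the coefficient of x^163 is 1/163 = 1/163.

1/163


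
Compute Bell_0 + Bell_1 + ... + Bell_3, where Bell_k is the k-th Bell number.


Recall Bell_k counts set partitions of a k-set (with Bell_0 = 1 by convention).
Bell_0 through Bell_3: 1, 1, 2, 5
Sum = 1 + 1 + 2 + 5 = 9.

9


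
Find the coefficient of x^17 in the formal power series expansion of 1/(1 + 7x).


Write 1/(1 + c x) = 1/(1 - (-c) x) and apply the geometric-series identity
1/(1 - y) = sum_{k>=0} y^k to get 1/(1 + c x) = sum_{k>=0} (-c)^k x^k.
So the coefficient of x^k is (-c)^k = (-1)^k * c^k.
Here c = 7 and k = 17:
(-7)^17 = -1 * 232630513987207 = -232630513987207

-232630513987207


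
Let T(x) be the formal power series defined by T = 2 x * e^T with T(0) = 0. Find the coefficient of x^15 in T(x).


Apply the Lagrange inversion formula: if T = 2 x * phi(T) with phi(t) = e^t, then
[x^n] T = 2^n * (1/n) [t^(n-1)] phi(t)^n = 2^n * (1/n) [t^(n-1)] e^(n t) = 2^n * (1/n) * n^(n-1) / (n-1)! = 2^n * n^(n-1) / n!.
When c = 1 this is the Cayley count of rooted labeled trees on n vertices, divided by n!.
For n = 15: 2^15 * 15^14 / 15! = 32768 * 29192926025390625/1307674368000 = 5125781250000/7007.

5125781250000/7007


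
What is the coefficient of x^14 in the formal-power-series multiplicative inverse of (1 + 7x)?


The inverse is 1/(1 + 7x). Apply the geometric identity 1/(1 - y) = sum_{k>=0} y^k with y = -7x:
1/(1 + 7x) = sum_{k>=0} (-7)^k x^k.
So the coefficient of x^14 is (-7)^14 = 678223072849.

678223072849


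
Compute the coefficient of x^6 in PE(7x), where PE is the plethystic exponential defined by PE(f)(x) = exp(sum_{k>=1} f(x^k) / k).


With f(x) = 7x, the exponent is sum_{k>=1} 7 x^k / k = 7 * (-ln(1 - x)). Exponentiating:
PE(7x) = exp(-7 ln(1 - x)) = 1/(1 - x)^7.
By the negative binomial expansion, [x^n] 1/(1 - x)^7 = C(n + 6, 6).
For n = 6: C(12, 6) = 924.

924


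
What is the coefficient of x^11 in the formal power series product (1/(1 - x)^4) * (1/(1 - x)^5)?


Combine the factors: (1/(1 - x)^4) * (1/(1 - x)^5) = 1/(1 - x)^9.
Then use 1/(1 - x)^r = sum_{k>=0} C(k + r - 1, r - 1) x^k with r = 9 and k = 11:
C(19, 8) = 75582.

75582


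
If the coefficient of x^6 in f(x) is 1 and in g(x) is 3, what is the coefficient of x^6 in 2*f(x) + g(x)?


Scalar multiplication scales coefficients: 2 * 1 = 2.
Then add the g coefficient: 2 + 3
= 5

5


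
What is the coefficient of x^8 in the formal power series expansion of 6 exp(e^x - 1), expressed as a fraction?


exp(e^x - 1) is the exponential generating function for the Bell numbers Bell_k: exp(e^x - 1) = sum_{k>=0} Bell_k x^k / k!.
So the coefficient of x^8 in 6 exp(e^x - 1) is 6 Bell_8 / 8!.
Computing: Bell_8 = 4140 and 8! = 40320, giving
6 * 4140/40320 = 69/112.

69/112


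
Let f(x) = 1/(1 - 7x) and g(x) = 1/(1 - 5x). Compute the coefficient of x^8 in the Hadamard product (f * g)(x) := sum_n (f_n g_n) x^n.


f has coefficients f_k = 7^k and g has coefficients g_k = 5^k, so the Hadamard product has coefficient (f*g)_k = 7^k * 5^k = 35^k.
For k = 8: 35^8 = 2251875390625.

2251875390625


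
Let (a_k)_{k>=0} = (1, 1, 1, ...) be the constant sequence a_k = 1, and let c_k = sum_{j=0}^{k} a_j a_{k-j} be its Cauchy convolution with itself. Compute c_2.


Since a_j = 1 for all j >= 0, the convolution sum becomes
c_k = sum_{j=0}^{k} 1 * 1 = 1 * (k + 1).
Equivalently, the generating function of (a_k) is 1/(1 - x) and its square is 1/(1 - x)^2 = sum_{k>=0} 1(k + 1) x^k.
For k = 2: 1 * 3 = 3.

3


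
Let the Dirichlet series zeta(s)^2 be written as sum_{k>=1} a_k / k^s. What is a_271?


The Dirichlet convolution of the constant function 1 with itself gives (1 * 1)(k) = sum_{d | k} 1 = d(k), the number of positive divisors of k.
Since zeta(s) = sum_{k>=1} 1/k^s, we have zeta(s)^2 = sum_{k>=1} d(k)/k^s, so a_k = d(k).
For k = 271: the divisors are 1, 271.
Count = 2.

2


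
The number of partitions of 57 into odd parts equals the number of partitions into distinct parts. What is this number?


Computing partitions of 57 into odd parts (1, 3, 5, ...):
Using the generating function prod_{k>=0} 1/(1-x^(2k+1)),
the count is 7917

7917


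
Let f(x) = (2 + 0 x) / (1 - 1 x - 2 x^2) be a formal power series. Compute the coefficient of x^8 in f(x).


Write f(x) = sum_{k>=0} a_k x^k. Multiplying both sides by 1 - 1 x - 2 x^2 gives
(1 - 1 x - 2 x^2) sum_{k>=0} a_k x^k = 2 + 0 x.
Matching coefficients:
 x^0: a_0 = 2
 x^1: a_1 - 1 a_0 = 0  =>  a_1 = 1*2 + 0 = 2
 x^k (k >= 2): a_k = 1 a_{k-1} + 2 a_{k-2}.
Iterating: a_2 = 6, a_3 = 10, a_4 = 22, a_5 = 42, a_6 = 86, a_7 = 170, a_8 = 342.
So the coefficient of x^8 is 342.

342


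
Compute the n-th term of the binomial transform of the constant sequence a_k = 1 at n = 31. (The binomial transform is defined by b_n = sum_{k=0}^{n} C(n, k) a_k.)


With a_k = 1 for all k, b_n = sum_{k=0}^{n} C(n, k) = 2^n by the binomial theorem.
For n = 31: 2^31 = 2147483648.

2147483648


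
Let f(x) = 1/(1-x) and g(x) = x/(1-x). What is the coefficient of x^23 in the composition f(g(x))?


First simplify the composition: f(g(x)) = 1/(1 - x/(1-x)) = (1-x)/((1-x) - x) = (1-x)/(1-2x).
Now extract the coefficient. Write (1-x)/(1-2x) = 1/(1-2x) - x/(1-2x).
The coefficient of x^n in 1/(1-2x) is 2^n, and in x/(1-2x) is 2^(n-1) (for n >= 1).
So the coefficient of x^23 is 2^23 - 2^22 = 8388608 - 4194304 = 4194304.

4194304


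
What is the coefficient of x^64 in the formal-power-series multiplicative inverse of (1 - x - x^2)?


Let the inverse be f(x) = sum_{k>=0} a_k x^k. From f(x) * (1 - x - x^2) = 1 and matching coefficients:
 x^0: a_0 = 1.
 x^1: a_1 - a_0 = 0, so a_1 = 1.
 x^k (k >= 2): a_k - a_{k-1} - a_{k-2} = 0, i.e. a_k = a_{k-1} + a_{k-2}.
This is the Fibonacci-type recurrence shifted so that a_0 = a_1 = 1.
Iterating: a_0=1, a_1=1, a_2=2, a_3=3, a_4=5, a_5=8, a_6=13, a_7=21, a_8=34, a_9=55, ...
a_64 = 17167680177565.

17167680177565


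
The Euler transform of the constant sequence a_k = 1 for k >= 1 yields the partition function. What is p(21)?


The Euler transform converts the sequence a_k = 1 into the number of integer partitions.
Using the recurrence or dynamic programming:
p(21) = 792

792


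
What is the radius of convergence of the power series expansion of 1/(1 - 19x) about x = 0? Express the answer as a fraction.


Expanding 1/(1 - 19x) = sum_{k>=0} 19^k x^k, the series converges when |19x| < 1, i.e., |x| < 1/19.
So the radius of convergence is 1/19 = 1/19.

1/19


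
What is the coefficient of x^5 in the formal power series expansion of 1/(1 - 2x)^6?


The general identity 1/(1 - c x)^r = sum_{k>=0} c^k C(k + r - 1, r - 1) x^k follows by substituting y = c x into 1/(1 - y)^r = sum_{k>=0} C(k + r - 1, r - 1) y^k.
For c = 2, r = 6, k = 5:
2^5 * C(10, 5) = 32 * 252 = 8064.

8064


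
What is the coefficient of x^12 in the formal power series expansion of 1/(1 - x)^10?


The negative binomial / multiset identity is
1/(1 - x)^r = sum_{k>=0} C(k + r - 1, r - 1) x^k.
Here r = 10 and k = 12, so the coefficient is
C(12 + 9, 9) = C(21, 9)
= 293930

293930


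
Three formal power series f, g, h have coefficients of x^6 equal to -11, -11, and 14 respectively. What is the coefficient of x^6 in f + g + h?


Series addition is componentwise:
-11 + -11 + 14
= -8

-8


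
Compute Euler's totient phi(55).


phi(n) counts integers in [1, n] coprime to n. Using the multiplicative formula phi(n) = n * prod_{p | n} (1 - 1/p):
55 = 5 * 11, so
phi(55) = 55 * (1 - 1/5) * (1 - 1/11) = 40.

40


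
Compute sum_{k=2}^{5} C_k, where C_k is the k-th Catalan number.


C_2 through C_5: 2, 5, 14, 42
Sum = 2 + 5 + 14 + 42
= 63

63


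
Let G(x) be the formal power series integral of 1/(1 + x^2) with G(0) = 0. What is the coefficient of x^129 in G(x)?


1/(1 + x^2) = sum_{j>=0} (-1)^j x^(2j). Integrating termwise with G(0) = 0:
G(x) = sum_{j>=0} (-1)^j x^(2j+1) / (2j+1) = arctan(x).
Only odd powers are nonzero. For x^129 write 129 = 2*64 + 1, giving
(-1)^64 / 129 = 1/129 = 1/129.

1/129


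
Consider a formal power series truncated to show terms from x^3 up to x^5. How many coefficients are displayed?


From x^3 to x^5 inclusive, the count is 5 - 3 + 1 = 3.

3


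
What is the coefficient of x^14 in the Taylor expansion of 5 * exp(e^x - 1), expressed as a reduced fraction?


exp(e^x - 1) = sum_{k>=0} Bell_k x^k / k!, where Bell_k is the k-th Bell number.
So the coefficient of x^14 is 5 * Bell_14 / 14!.
Computing: Bell_14 = 190899322 and 14! = 87178291200, giving
5 * 190899322/87178291200 = 95449661/8717829120.

95449661/8717829120


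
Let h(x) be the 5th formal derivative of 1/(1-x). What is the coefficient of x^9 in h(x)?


Differentiating 5 times: d^5/dx^5 [1/(1-x)] = 5!/(1-x)^6.
The expansion 1/(1-x)^6 = sum_{k>=0} C(k+5, 5) x^k, so the coefficient of x^n in 5!/(1-x)^6 is 5! * C(n+5, 5).
For n = 9: 120 * C(14, 5) = 120 * 2002 = 240240

240240


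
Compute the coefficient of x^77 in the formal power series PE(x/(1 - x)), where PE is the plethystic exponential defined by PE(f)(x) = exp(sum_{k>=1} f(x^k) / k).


For f(x) = x/(1 - x) we have
sum_{k>=1} f(x^k) / k = sum_{k>=1} (1/k) * x^k / (1 - x^k) = sum_{k, m >= 1} x^(k m) / k,
which after exponentiating simplifies to
PE(x/(1 - x)) = prod_{k>=1} 1 / (1 - x^k).
This is the generating function for the partition function p(n), so the coefficient of x^77 is p(77).
Computing p(77) by dynamic programming over parts 1, 2, ..., 77: p(77) = 10619863.

10619863


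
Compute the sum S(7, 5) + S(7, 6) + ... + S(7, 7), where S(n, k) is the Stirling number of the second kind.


By definition, S(n, k) counts partitions of an n-set into exactly k nonempty blocks.
Computing row n = 7 for k = 5..7:
S(7, k): 140, 21, 1
Sum = 162.

162


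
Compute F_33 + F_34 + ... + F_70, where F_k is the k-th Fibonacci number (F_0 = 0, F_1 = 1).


Use the identity sum_{k=0}^{N} F_k = F_{N+2} - 1 (which follows from F_{k+2} - F_{k+1} = F_k). Then
sum_{k=33}^{70} F_k = (F_{72} - 1) - (F_{34} - 1) = F_{72} - F_{34}.
Computing: F_{72} = 498454011879264, F_{34} = 5702887, so
Sum = 498454011879264 - 5702887 = 498454006176377.

498454006176377


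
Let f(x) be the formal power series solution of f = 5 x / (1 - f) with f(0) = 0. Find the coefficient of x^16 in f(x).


Apply Lagrange inversion: f = 5 x * phi(f) with phi(t) = 1/(1 - t), so
[x^n] f = 5^n * (1/n) [t^(n-1)] phi(t)^n = 5^n * (1/n) [t^(n-1)] (1 - t)^(-n) = 5^n * (1/n) C(2n - 2, n - 1) = 5^n * C_{n-1}.
For n = 16: C_15 = C(30, 15) / 16 = 155117520/16 = 9694845.
With the 5^16 = 152587890625 factor, the coefficient is 152587890625 * 9694845 = 1479315948486328125.

1479315948486328125


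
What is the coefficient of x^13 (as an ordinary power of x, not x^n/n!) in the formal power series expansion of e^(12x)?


The exponential series is e^y = sum_{k>=0} y^k / k!. Substituting y = 12x gives
e^(12x) = sum_{k>=0} 12^k x^k / k!.
So the coefficient of x^n is a^n/n! with a = 12, n = 13:
12^13 / 13! = 106993205379072/6227020800 = 429981696/25025

429981696/25025


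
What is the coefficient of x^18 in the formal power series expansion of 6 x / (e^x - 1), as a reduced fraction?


The exponential generating function for Bernoulli numbers is
x / (e^x - 1) = sum_{k>=0} B_k x^k / k!.
So the coefficient of x^18 in 6 x / (e^x - 1) is 6 B_18 / 18!.
Computing: B_18 = 43867/798, 18! = 6402373705728000, giving
6 * 43867/798 / 6402373705728000 = 43867/851515702861824000.

43867/851515702861824000


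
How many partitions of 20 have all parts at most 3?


Using the generating function (1-x)^(-1)(1-x^2)^(-1)(1-x^3)^(-1),
the coefficient of x^20 counts these restricted partitions.
Result = 44

44


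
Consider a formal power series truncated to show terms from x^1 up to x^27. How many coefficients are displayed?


From x^1 to x^27 inclusive, the count is 27 - 1 + 1 = 27.

27


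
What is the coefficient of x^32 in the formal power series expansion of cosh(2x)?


The Maclaurin series is cosh(t) = sum_{m>=0} t^(2m) / (2m)!, so substituting t = 2x, only even powers of x are nonzero, with coefficient of x^(2m) equal to 2^(2m) / (2m)!.
For x^32 the coefficient is 2^32/32! = 4294967296/263130836933693530167218012160000000 = 2/122529844256906551386796875.

2/122529844256906551386796875


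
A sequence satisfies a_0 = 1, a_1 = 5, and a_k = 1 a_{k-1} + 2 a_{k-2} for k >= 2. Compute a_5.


The characteristic equation is t^2 - 1 t - 2 = 0, with roots r_1 = 2 and r_2 = -1 (so c_1 = r_1 + r_2, c_2 = -r_1 r_2 as required).
One can use the closed form a_n = A r_1^n + B r_2^n, but direct iteration is more reliable:
a_0 = 1, a_1 = 5, a_2 = 7, a_3 = 17, a_4 = 31, a_5 = 65.
So a_5 = 65.

65


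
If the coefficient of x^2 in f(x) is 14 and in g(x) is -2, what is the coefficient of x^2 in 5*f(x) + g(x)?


Scalar multiplication scales coefficients: 5 * 14 = 70.
Then add the g coefficient: 70 + -2
= 68

68


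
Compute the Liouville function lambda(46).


The Liouville function is lambda(k) = (-1)^Omega(k), where Omega(k) counts the prime factors of k with multiplicity.
Factoring: 46 = 2 * 23, so Omega(46) = 2.
lambda(46) = (-1)^2 = 1.

1


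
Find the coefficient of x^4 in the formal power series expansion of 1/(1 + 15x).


Write 1/(1 + c x) = 1/(1 - (-c) x) and apply the geometric-series identity
1/(1 - y) = sum_{k>=0} y^k to get 1/(1 + c x) = sum_{k>=0} (-c)^k x^k.
So the coefficient of x^k is (-c)^k = (-1)^k * c^k.
Here c = 15 and k = 4:
(-15)^4 = 1 * 50625 = 50625

50625


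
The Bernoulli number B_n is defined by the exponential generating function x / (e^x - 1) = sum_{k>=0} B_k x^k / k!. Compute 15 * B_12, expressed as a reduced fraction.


Bernoulli numbers can also be computed recursively via B_0 = 1 and sum_{j=0}^{m} C(m+1, j) B_j = 0 for m >= 1. Odd-index Bernoulli numbers vanish for k >= 3.
Computing B_12 = -691/2730, so 15 * B_12 = 15 * -691/2730 = -691/182.

-691/182


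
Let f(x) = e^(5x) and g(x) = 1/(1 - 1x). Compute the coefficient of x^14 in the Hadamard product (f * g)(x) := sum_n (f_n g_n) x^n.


Expanding: f_k = 5^k/k! (from e^(5x)) and g_k = 1^k (from 1/(1 - 1x)). So the Hadamard coefficient (f * g)_k = 5^k 1^k / k! = (5)^k / k!.
For k = 14: 5^14/14! = 6103515625/87178291200 = 244140625/3487131648.

244140625/3487131648


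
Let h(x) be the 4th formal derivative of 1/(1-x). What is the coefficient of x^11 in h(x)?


Differentiating 4 times: d^4/dx^4 [1/(1-x)] = 4!/(1-x)^5.
The expansion 1/(1-x)^5 = sum_{k>=0} C(k+4, 4) x^k, so the coefficient of x^n in 4!/(1-x)^5 is 4! * C(n+4, 4).
For n = 11: 24 * C(15, 4) = 24 * 1365 = 32760

32760


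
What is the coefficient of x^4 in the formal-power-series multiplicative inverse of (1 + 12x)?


The inverse is 1/(1 + 12x). Apply the geometric identity 1/(1 - y) = sum_{k>=0} y^k with y = -12x:
1/(1 + 12x) = sum_{k>=0} (-12)^k x^k.
So the coefficient of x^4 is (-12)^4 = 20736.

20736


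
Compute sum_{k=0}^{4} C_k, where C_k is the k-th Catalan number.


C_0 through C_4: 1, 1, 2, 5, 14
Sum = 1 + 1 + 2 + 5 + 14
= 23

23


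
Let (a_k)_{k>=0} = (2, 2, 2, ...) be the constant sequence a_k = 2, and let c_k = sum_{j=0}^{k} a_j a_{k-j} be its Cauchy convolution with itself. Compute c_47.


Since a_j = 2 for all j >= 0, the convolution sum becomes
c_k = sum_{j=0}^{k} 2 * 2 = 4 * (k + 1).
Equivalently, the generating function of (a_k) is 2/(1 - x) and its square is 4/(1 - x)^2 = sum_{k>=0} 4(k + 1) x^k.
For k = 47: 4 * 48 = 192.

192


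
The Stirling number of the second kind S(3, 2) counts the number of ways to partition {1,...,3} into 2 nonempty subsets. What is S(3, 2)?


Using the explicit formula S(n,k) = (1/k!) sum_{j=0}^{k} (-1)^(k-j) C(k,j) j^n:
S(3, 2) = 3
Equivalently, S(n,k) is n! times the coefficient of x^n in the EGF (e^x - 1)^k / k!.

3


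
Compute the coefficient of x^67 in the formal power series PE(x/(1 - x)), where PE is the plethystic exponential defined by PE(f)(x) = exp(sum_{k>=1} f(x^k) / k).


For f(x) = x/(1 - x) we have
sum_{k>=1} f(x^k) / k = sum_{k>=1} (1/k) * x^k / (1 - x^k) = sum_{k, m >= 1} x^(k m) / k,
which after exponentiating simplifies to
PE(x/(1 - x)) = prod_{k>=1} 1 / (1 - x^k).
This is the generating function for the partition function p(n), so the coefficient of x^67 is p(67).
Computing p(67) by dynamic programming over parts 1, 2, ..., 67: p(67) = 2679689.

2679689


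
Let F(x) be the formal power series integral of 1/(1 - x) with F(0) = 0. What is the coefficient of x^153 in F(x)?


1/(1 - x) = sum_{k>=0} x^k. Integrating termwise and using F(0) = 0 gives
F(x) = sum_{k>=0} x^(k+1) / (k+1) = sum_{m>=1} x^m / m = -ln(1 - x).
So the coefficient of x^153 is 1/153 = 1/153.

1/153


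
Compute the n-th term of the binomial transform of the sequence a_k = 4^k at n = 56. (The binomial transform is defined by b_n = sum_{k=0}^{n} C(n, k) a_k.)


With a_k = 4^k, b_n = sum_{k=0}^{n} C(n, k) 4^k = (1 + 4)^n by the binomial theorem.
For n = 56: (1 + 4)^56 = 5^56 = 1387778780781445675529539585113525390625.

1387778780781445675529539585113525390625


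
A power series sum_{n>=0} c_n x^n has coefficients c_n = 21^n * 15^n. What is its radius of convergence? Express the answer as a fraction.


By the root test (Cauchy-Hadamard), the radius is R = 1 / limsup_n |c_n|^(1/n).
Here |c_n|^(1/n) = (21^n * 15^n)^(1/n) = 21 * 15 = 315 for all n.
So R = 1/315 = 1/315.

1/315


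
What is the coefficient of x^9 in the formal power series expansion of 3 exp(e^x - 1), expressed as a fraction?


exp(e^x - 1) is the exponential generating function for the Bell numbers Bell_k: exp(e^x - 1) = sum_{k>=0} Bell_k x^k / k!.
So the coefficient of x^9 in 3 exp(e^x - 1) is 3 Bell_9 / 9!.
Computing: Bell_9 = 21147 and 9! = 362880, giving
3 * 21147/362880 = 1007/5760.

1007/5760


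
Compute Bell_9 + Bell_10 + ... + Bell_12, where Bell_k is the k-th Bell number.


Recall Bell_k counts set partitions of a k-set (with Bell_0 = 1 by convention).
Bell_9 through Bell_12: 21147, 115975, 678570, 4213597
Sum = 21147 + 115975 + 678570 + 4213597 = 5029289.

5029289


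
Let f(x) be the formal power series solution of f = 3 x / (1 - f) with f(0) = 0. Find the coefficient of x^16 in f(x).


Apply Lagrange inversion: f = 3 x * phi(f) with phi(t) = 1/(1 - t), so
[x^n] f = 3^n * (1/n) [t^(n-1)] phi(t)^n = 3^n * (1/n) [t^(n-1)] (1 - t)^(-n) = 3^n * (1/n) C(2n - 2, n - 1) = 3^n * C_{n-1}.
For n = 16: C_15 = C(30, 15) / 16 = 155117520/16 = 9694845.
With the 3^16 = 43046721 factor, the coefficient is 43046721 * 9694845 = 417331287853245.

417331287853245


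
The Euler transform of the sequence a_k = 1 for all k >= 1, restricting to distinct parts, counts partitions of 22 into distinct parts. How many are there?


Partitions of 22 into distinct parts can be computed via generating function.
Product (1+x)(1+x^2)(1+x^3)...
The coefficient of x^22 = 89

89


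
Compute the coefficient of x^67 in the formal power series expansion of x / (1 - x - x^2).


Let f(x) = sum_{k>=0} a_k x^k. Multiplying f(x) * (1 - x - x^2) = x and matching coefficients gives a_0 = 0, a_1 = 1, and a_k = a_{k-1} + a_{k-2} for k >= 2. These are the Fibonacci numbers F_k.
Iterating from F_0 = 0, F_1 = 1:
F_0=0, F_1=1, F_2=1, F_3=2, F_4=3, F_5=5, F_6=8, F_7=13, F_8=21, F_9=34, ...
F_67 = 44945570212853.

44945570212853


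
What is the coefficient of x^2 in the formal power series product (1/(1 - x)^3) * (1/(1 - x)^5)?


Combine the factors: (1/(1 - x)^3) * (1/(1 - x)^5) = 1/(1 - x)^8.
Then use 1/(1 - x)^r = sum_{k>=0} C(k + r - 1, r - 1) x^k with r = 8 and k = 2:
C(9, 7) = 36.

36


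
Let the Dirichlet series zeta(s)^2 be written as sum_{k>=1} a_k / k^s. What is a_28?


The Dirichlet convolution of the constant function 1 with itself gives (1 * 1)(k) = sum_{d | k} 1 = d(k), the number of positive divisors of k.
Since zeta(s) = sum_{k>=1} 1/k^s, we have zeta(s)^2 = sum_{k>=1} d(k)/k^s, so a_k = d(k).
For k = 28: the divisors are 1, 2, 4, 7, 14, 28.
Count = 6.

6


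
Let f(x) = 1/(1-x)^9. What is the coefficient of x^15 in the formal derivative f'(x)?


Differentiate: d/dx [ 1/(1-x)^r ] = r / (1-x)^(r+1).
Here r = 9, so f'(x) = 9 / (1-x)^10.
The expansion of 1/(1-x)^(r+1) has coefficient of x^n equal to C(n+r, r).
So the coefficient of x^15 in f'(x) is
9 * C(24, 9) = 9 * 1307504 = 11767536

11767536


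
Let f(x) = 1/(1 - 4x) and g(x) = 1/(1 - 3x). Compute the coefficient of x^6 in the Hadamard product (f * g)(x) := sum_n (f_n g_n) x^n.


f has coefficients f_k = 4^k and g has coefficients g_k = 3^k, so the Hadamard product has coefficient (f*g)_k = 4^k * 3^k = 12^k.
For k = 6: 12^6 = 2985984.

2985984


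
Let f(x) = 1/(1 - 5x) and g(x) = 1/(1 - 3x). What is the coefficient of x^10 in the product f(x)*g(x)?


The coefficient of x^n in f*g is the Cauchy product: sum_{k=0}^{n} a^k * b^(n-k).
With a=5, b=3, n=10:
sum_{k=0}^{10} 5^k * 3^(10-k)
= 24325489

24325489


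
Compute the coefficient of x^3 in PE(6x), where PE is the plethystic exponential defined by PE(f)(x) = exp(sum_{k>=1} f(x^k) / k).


With f(x) = 6x, the exponent is sum_{k>=1} 6 x^k / k = 6 * (-ln(1 - x)). Exponentiating:
PE(6x) = exp(-6 ln(1 - x)) = 1/(1 - x)^6.
By the negative binomial expansion, [x^n] 1/(1 - x)^6 = C(n + 5, 5).
For n = 3: C(8, 5) = 56.

56


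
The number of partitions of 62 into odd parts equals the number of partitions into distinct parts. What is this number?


Computing partitions of 62 into odd parts (1, 3, 5, ...):
Using the generating function prod_{k>=0} 1/(1-x^(2k+1)),
the count is 13394

13394


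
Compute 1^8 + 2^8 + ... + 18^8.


This power sum has a closed form given by Faulhaber's formula
sum_{k=1}^{m} k^p = (1 / (p + 1)) * sum_{j=0}^{p} C(p + 1, j) B_j m^(p + 1 - j),
but for small m direct computation is fastest:
1 + 256 + 6561 + 65536 + 390625 + 1679616 + 5764801 + 16777216 + 43046721 + 100000000 + 214358881 + 429981696 + 815730721 + 1475789056 + 2562890625 + 4294967296 + 6975757441 + 11019960576 = 27957167625.

27957167625


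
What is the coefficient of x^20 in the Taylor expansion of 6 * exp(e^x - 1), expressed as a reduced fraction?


exp(e^x - 1) = sum_{k>=0} Bell_k x^k / k!, where Bell_k is the k-th Bell number.
So the coefficient of x^20 is 6 * Bell_20 / 20!.
Computing: Bell_20 = 51724158235372 and 20! = 2432902008176640000, giving
6 * 51724158235372/2432902008176640000 = 263898766507/2068794224640000.

263898766507/2068794224640000


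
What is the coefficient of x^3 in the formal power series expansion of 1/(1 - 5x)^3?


The general identity 1/(1 - c x)^r = sum_{k>=0} c^k C(k + r - 1, r - 1) x^k follows by substituting y = c x into 1/(1 - y)^r = sum_{k>=0} C(k + r - 1, r - 1) y^k.
For c = 5, r = 3, k = 3:
5^3 * C(5, 2) = 125 * 10 = 1250.

1250


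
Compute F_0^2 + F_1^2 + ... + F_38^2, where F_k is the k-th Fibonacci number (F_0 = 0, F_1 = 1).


There is a standard identity sum_{k=0}^{N} F_k^2 = F_N * F_{N+1} (proved inductively from the telescoping relation F_k^2 = F_k F_{k+1} - F_{k-1} F_k). Then
sum_{k=0}^{38} F_k^2 = F_38 F_39 - F_0 F_0.
Computing: F_38 = 39088169, F_39 = 63245986.
Sum = 39088169 * 63245986 = 2472169789339634.

2472169789339634


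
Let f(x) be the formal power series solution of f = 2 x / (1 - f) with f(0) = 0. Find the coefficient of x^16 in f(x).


Apply Lagrange inversion: f = 2 x * phi(f) with phi(t) = 1/(1 - t), so
[x^n] f = 2^n * (1/n) [t^(n-1)] phi(t)^n = 2^n * (1/n) [t^(n-1)] (1 - t)^(-n) = 2^n * (1/n) C(2n - 2, n - 1) = 2^n * C_{n-1}.
For n = 16: C_15 = C(30, 15) / 16 = 155117520/16 = 9694845.
With the 2^16 = 65536 factor, the coefficient is 65536 * 9694845 = 635361361920.

635361361920


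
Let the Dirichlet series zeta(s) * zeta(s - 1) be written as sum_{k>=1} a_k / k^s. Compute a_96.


Convolution gives a_k = sum_{d | k} d * 1 = sum_{d | k} d = sigma(k), the sum of positive divisors of k.
For k = 96, the divisors are 1, 2, 3, 4, 6, 8, 12, 16, 24, 32, 48, 96, so
sigma(96) = 1 + 2 + 3 + 4 + 6 + 8 + 12 + 16 + 24 + 32 + 48 + 96 = 252.

252


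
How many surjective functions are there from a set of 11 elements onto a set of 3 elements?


By inclusion-exclusion on which target elements are missed, the number of surjections from an n-set onto a k-set is
surj(n, k) = sum_{j=0}^{k} (-1)^j C(k, j) (k - j)^n.
Equivalently surj(n, k) = k! * S(n, k), where S(n, k) is the Stirling number of the second kind.
For n = 11, k = 3:
S(11, 3) = 28501, so
surj = 3! * 28501 = 6 * 28501 = 171006.

171006


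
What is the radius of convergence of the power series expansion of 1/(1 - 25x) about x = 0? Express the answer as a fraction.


Expanding 1/(1 - 25x) = sum_{k>=0} 25^k x^k, the series converges when |25x| < 1, i.e., |x| < 1/25.
So the radius of convergence is 1/25 = 1/25.

1/25


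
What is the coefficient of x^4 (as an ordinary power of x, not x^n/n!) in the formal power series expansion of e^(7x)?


The exponential series is e^y = sum_{k>=0} y^k / k!. Substituting y = 7x gives
e^(7x) = sum_{k>=0} 7^k x^k / k!.
So the coefficient of x^n is a^n/n! with a = 7, n = 4:
7^4 / 4! = 2401/24 = 2401/24

2401/24


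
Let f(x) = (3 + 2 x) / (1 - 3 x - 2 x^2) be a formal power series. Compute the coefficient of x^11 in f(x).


Write f(x) = sum_{k>=0} a_k x^k. Multiplying both sides by 1 - 3 x - 2 x^2 gives
(1 - 3 x - 2 x^2) sum_{k>=0} a_k x^k = 3 + 2 x.
Matching coefficients:
 x^0: a_0 = 3
 x^1: a_1 - 3 a_0 = 2  =>  a_1 = 3*3 + 2 = 11
 x^k (k >= 2): a_k = 3 a_{k-1} + 2 a_{k-2}.
Iterating: a_2 = 39, a_3 = 139, a_4 = 495, a_5 = 1763, a_6 = 6279, a_7 = 22363, a_8 = 79647, a_9 = 283667, a_10 = 1010295, a_11 = 3598219.
So the coefficient of x^11 is 3598219.

3598219


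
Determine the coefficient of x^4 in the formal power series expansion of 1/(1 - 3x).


The geometric series identity gives 1/(1 - c x) = sum_{k>=0} c^k x^k, so the coefficient of x^k is c^k.
Here c = 3 and k = 4.
Computing: 3^4 = 81

81


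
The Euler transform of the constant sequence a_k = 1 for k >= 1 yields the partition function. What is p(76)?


The Euler transform converts the sequence a_k = 1 into the number of integer partitions.
Using the recurrence or dynamic programming:
p(76) = 9289091

9289091


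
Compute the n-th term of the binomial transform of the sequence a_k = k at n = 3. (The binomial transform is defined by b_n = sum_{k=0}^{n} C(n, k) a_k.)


With a_k = k, b_n = sum_{k=0}^{n} C(n, k) k. Using k * C(n, k) = n * C(n-1, k-1) gives b_n = n * sum_{k>=1} C(n-1, k-1) = n * 2^(n-1).
For n = 3: 3 * 2^2 = 3 * 4 = 12.

12


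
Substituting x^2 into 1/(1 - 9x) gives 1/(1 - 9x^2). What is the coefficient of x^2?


The coefficient of x^(2m) in 1/(1 - 9x^2) is 9^m.
With n = 2 = 2*1, the coefficient is 9^1 = 9.

9


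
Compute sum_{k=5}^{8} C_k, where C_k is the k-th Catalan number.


C_5 through C_8: 42, 132, 429, 1430
Sum = 42 + 132 + 429 + 1430
= 2033

2033


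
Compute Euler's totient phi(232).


phi(n) counts integers in [1, n] coprime to n. Using the multiplicative formula phi(n) = n * prod_{p | n} (1 - 1/p):
232 = 2^3 * 29, so
phi(232) = 232 * (1 - 1/2) * (1 - 1/29) = 112.

112


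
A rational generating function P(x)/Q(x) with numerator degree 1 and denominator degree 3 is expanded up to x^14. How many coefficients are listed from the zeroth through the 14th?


Expanding up to x^14 gives the coefficients for x^0, x^1, ..., x^14.
That is 14 + 1 = 15 coefficients in total.

15


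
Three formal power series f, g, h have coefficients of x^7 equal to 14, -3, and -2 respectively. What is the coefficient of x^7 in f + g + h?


Series addition is componentwise:
14 + -3 + -2
= 9

9


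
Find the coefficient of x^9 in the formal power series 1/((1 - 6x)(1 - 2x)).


By partial fractions or Cauchy convolution:
The coefficient equals sum_{k=0}^{9} 6^k * 2^(9-k).
= 15116288

15116288


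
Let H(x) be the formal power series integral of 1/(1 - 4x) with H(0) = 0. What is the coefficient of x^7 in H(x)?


1/(1 - 4x) = sum_{k>=0} 4^k x^k. Integrating termwise with H(0) = 0:
H(x) = sum_{k>=0} 4^k x^(k+1) / (k+1) = sum_{m>=1} 4^(m-1) x^m / m.
For m = 7: 4^6/7 = 4096/7 = 4096/7.

4096/7


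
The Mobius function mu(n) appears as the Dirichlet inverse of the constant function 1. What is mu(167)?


167 = 167 (all distinct primes).
mu(167) = (-1)^1 = -1

-1


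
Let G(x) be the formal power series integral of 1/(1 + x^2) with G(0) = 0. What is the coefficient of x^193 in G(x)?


1/(1 + x^2) = sum_{j>=0} (-1)^j x^(2j). Integrating termwise with G(0) = 0:
G(x) = sum_{j>=0} (-1)^j x^(2j+1) / (2j+1) = arctan(x).
Only odd powers are nonzero. For x^193 write 193 = 2*96 + 1, giving
(-1)^96 / 193 = 1/193 = 1/193.

1/193


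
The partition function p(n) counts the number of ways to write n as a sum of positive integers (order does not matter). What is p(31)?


Using the generating function prod_{k>=1} 1/(1-x^k), we compute p(31).
By dynamic programming over parts 1 through 31:
p(31) = 6842

6842


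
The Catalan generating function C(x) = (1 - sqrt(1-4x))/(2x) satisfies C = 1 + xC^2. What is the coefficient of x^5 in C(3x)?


Substituting x -> 3x scales the n-th coefficient by 3^n, so [x^5] C(3x) = 3^5 * C_5.
C_5 = C(2*5, 5)/(6) = 252/6 = 42.
So 3^5 * 42 = 243 * 42 = 10206.

10206


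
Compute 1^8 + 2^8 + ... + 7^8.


This power sum has a closed form given by Faulhaber's formula
sum_{k=1}^{m} k^p = (1 / (p + 1)) * sum_{j=0}^{p} C(p + 1, j) B_j m^(p + 1 - j),
but for small m direct computation is fastest:
1 + 256 + 6561 + 65536 + 390625 + 1679616 + 5764801 = 7907396.

7907396


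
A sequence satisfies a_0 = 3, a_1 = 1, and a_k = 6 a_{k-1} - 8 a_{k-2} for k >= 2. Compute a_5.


The characteristic equation is t^2 - 6 t + 8 = 0, with roots r_1 = 4 and r_2 = 2 (so c_1 = r_1 + r_2, c_2 = -r_1 r_2 as required).
One can use the closed form a_n = A r_1^n + B r_2^n, but direct iteration is more reliable:
a_0 = 3, a_1 = 1, a_2 = -18, a_3 = -116, a_4 = -552, a_5 = -2384.
So a_5 = -2384.

-2384


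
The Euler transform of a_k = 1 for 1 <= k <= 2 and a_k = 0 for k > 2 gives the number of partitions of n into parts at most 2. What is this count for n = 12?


Partitions of 12 into parts at most 2:
Using generating function (1-x)^(-1)(1-x^2)^(-1),
the coefficient of x^12 = 7

7


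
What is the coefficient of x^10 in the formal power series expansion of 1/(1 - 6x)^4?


The general identity 1/(1 - c x)^r = sum_{k>=0} c^k C(k + r - 1, r - 1) x^k follows by substituting y = c x into 1/(1 - y)^r = sum_{k>=0} C(k + r - 1, r - 1) y^k.
For c = 6, r = 4, k = 10:
6^10 * C(13, 3) = 60466176 * 286 = 17293326336.

17293326336


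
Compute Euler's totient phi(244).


phi(n) counts integers in [1, n] coprime to n. Using the multiplicative formula phi(n) = n * prod_{p | n} (1 - 1/p):
244 = 2^2 * 61, so
phi(244) = 244 * (1 - 1/2) * (1 - 1/61) = 120.

120


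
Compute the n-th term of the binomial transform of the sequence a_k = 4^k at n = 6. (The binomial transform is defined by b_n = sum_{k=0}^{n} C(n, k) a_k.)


With a_k = 4^k, b_n = sum_{k=0}^{n} C(n, k) 4^k = (1 + 4)^n by the binomial theorem.
For n = 6: (1 + 4)^6 = 5^6 = 15625.

15625


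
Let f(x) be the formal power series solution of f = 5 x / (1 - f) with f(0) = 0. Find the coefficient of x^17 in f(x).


Apply Lagrange inversion: f = 5 x * phi(f) with phi(t) = 1/(1 - t), so
[x^n] f = 5^n * (1/n) [t^(n-1)] phi(t)^n = 5^n * (1/n) [t^(n-1)] (1 - t)^(-n) = 5^n * (1/n) C(2n - 2, n - 1) = 5^n * C_{n-1}.
For n = 17: C_16 = C(32, 16) / 17 = 601080390/17 = 35357670.
With the 5^17 = 762939453125 factor, the coefficient is 762939453125 * 35357670 = 26975761413574218750.

26975761413574218750


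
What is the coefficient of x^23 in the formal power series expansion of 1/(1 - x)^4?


The negative binomial / multiset identity is
1/(1 - x)^r = sum_{k>=0} C(k + r - 1, r - 1) x^k.
Here r = 4 and k = 23, so the coefficient is
C(23 + 3, 3) = C(26, 3)
= 2600

2600


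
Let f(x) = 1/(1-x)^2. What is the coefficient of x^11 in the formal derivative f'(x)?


Differentiate: d/dx [ 1/(1-x)^r ] = r / (1-x)^(r+1).
Here r = 2, so f'(x) = 2 / (1-x)^3.
The expansion of 1/(1-x)^(r+1) has coefficient of x^n equal to C(n+r, r).
So the coefficient of x^11 in f'(x) is
2 * C(13, 2) = 2 * 78 = 156

156


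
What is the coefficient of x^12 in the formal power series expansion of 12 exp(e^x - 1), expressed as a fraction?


exp(e^x - 1) is the exponential generating function for the Bell numbers Bell_k: exp(e^x - 1) = sum_{k>=0} Bell_k x^k / k!.
So the coefficient of x^12 in 12 exp(e^x - 1) is 12 Bell_12 / 12!.
Computing: Bell_12 = 4213597 and 12! = 479001600, giving
12 * 4213597/479001600 = 4213597/39916800.

4213597/39916800


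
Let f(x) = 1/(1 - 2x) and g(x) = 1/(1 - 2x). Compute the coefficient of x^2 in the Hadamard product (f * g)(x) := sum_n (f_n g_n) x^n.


f has coefficients f_k = 2^k and g has coefficients g_k = 2^k, so the Hadamard product has coefficient (f*g)_k = 2^k * 2^k = 4^k.
For k = 2: 4^2 = 16.

16


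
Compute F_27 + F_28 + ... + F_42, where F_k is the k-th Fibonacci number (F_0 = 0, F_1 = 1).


Use the identity sum_{k=0}^{N} F_k = F_{N+2} - 1 (which follows from F_{k+2} - F_{k+1} = F_k). Then
sum_{k=27}^{42} F_k = (F_{44} - 1) - (F_{28} - 1) = F_{44} - F_{28}.
Computing: F_{44} = 701408733, F_{28} = 317811, so
Sum = 701408733 - 317811 = 701090922.

701090922


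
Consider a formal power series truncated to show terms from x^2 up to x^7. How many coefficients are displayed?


From x^2 to x^7 inclusive, the count is 7 - 2 + 1 = 6.

6


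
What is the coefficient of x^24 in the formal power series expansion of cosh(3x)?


The Maclaurin series is cosh(t) = sum_{m>=0} t^(2m) / (2m)!, so substituting t = 3x, only even powers of x are nonzero, with coefficient of x^(2m) equal to 3^(2m) / (2m)!.
For x^24 the coefficient is 3^24/24! = 282429536481/620448401733239439360000 = 4782969/10507348163952640000.

4782969/10507348163952640000


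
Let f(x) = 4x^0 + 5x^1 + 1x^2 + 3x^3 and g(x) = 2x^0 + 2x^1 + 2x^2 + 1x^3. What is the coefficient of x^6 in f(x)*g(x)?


Cauchy product at x^6:
3*1
= 3

3


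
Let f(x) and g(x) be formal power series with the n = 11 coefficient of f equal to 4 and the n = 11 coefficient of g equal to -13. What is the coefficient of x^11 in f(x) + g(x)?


Addition of formal power series is termwise.
The coefficient of x^11 in f + g = 4 + -13
= -9

-9


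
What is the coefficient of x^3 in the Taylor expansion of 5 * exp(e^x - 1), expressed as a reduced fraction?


exp(e^x - 1) = sum_{k>=0} Bell_k x^k / k!, where Bell_k is the k-th Bell number.
So the coefficient of x^3 is 5 * Bell_3 / 3!.
Computing: Bell_3 = 5 and 3! = 6, giving
5 * 5/6 = 25/6.

25/6


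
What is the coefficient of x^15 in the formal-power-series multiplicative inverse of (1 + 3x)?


The inverse is 1/(1 + 3x). Apply the geometric identity 1/(1 - y) = sum_{k>=0} y^k with y = -3x:
1/(1 + 3x) = sum_{k>=0} (-3)^k x^k.
So the coefficient of x^15 is (-3)^15 = -14348907.

-14348907


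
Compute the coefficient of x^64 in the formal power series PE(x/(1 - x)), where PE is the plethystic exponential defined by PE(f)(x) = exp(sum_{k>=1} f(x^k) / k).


For f(x) = x/(1 - x) we have
sum_{k>=1} f(x^k) / k = sum_{k>=1} (1/k) * x^k / (1 - x^k) = sum_{k, m >= 1} x^(k m) / k,
which after exponentiating simplifies to
PE(x/(1 - x)) = prod_{k>=1} 1 / (1 - x^k).
This is the generating function for the partition function p(n), so the coefficient of x^64 is p(64).
Computing p(64) by dynamic programming over parts 1, 2, ..., 64: p(64) = 1741630.

1741630


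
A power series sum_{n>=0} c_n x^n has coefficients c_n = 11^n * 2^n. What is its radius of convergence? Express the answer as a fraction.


By the root test (Cauchy-Hadamard), the radius is R = 1 / limsup_n |c_n|^(1/n).
Here |c_n|^(1/n) = (11^n * 2^n)^(1/n) = 11 * 2 = 22 for all n.
So R = 1/22 = 1/22.

1/22


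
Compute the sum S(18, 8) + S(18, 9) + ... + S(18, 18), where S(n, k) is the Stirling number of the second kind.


By definition, S(n, k) counts partitions of an n-set into exactly k nonempty blocks.
Computing row n = 18 for k = 8..18:
S(18, k): 189036065010, 106175395755, 37112163803, 8391004908, 1256328866, 125854638, 8408778, 367200, 9996, 153, 1
Sum = 342105599108.

342105599108


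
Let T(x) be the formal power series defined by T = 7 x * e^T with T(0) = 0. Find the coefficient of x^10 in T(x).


Apply the Lagrange inversion formula: if T = 7 x * phi(T) with phi(t) = e^t, then
[x^n] T = 7^n * (1/n) [t^(n-1)] phi(t)^n = 7^n * (1/n) [t^(n-1)] e^(n t) = 7^n * (1/n) * n^(n-1) / (n-1)! = 7^n * n^(n-1) / n!.
When c = 1 this is the Cayley count of rooted labeled trees on n vertices, divided by n!.
For n = 10: 7^10 * 10^9 / 10! = 282475249 * 1000000000/3628800 = 6305251093750/81.

6305251093750/81


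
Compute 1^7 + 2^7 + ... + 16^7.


This power sum has a closed form given by Faulhaber's formula
sum_{k=1}^{m} k^p = (1 / (p + 1)) * sum_{j=0}^{p} C(p + 1, j) B_j m^(p + 1 - j),
but for small m direct computation is fastest:
1 + 128 + 2187 + 16384 + 78125 + 279936 + 823543 + 2097152 + 4782969 + 10000000 + 19487171 + 35831808 + 62748517 + 105413504 + 170859375 + 268435456 = 680856256.

680856256


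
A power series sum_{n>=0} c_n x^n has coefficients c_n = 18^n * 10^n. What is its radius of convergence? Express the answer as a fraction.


By the root test (Cauchy-Hadamard), the radius is R = 1 / limsup_n |c_n|^(1/n).
Here |c_n|^(1/n) = (18^n * 10^n)^(1/n) = 18 * 10 = 180 for all n.
So R = 1/180 = 1/180.

1/180


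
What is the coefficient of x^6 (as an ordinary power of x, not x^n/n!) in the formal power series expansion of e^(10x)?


The exponential series is e^y = sum_{k>=0} y^k / k!. Substituting y = 10x gives
e^(10x) = sum_{k>=0} 10^k x^k / k!.
So the coefficient of x^n is a^n/n! with a = 10, n = 6:
10^6 / 6! = 1000000/720 = 12500/9

12500/9


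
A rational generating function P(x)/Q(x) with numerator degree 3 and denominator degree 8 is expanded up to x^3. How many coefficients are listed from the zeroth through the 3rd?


Expanding up to x^3 gives the coefficients for x^0, x^1, ..., x^3.
That is 3 + 1 = 4 coefficients in total.

4


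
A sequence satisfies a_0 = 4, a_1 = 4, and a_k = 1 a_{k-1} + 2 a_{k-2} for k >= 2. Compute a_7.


The characteristic equation is t^2 - 1 t - 2 = 0, with roots r_1 = 2 and r_2 = -1 (so c_1 = r_1 + r_2, c_2 = -r_1 r_2 as required).
One can use the closed form a_n = A r_1^n + B r_2^n, but direct iteration is more reliable:
a_0 = 4, a_1 = 4, a_2 = 12, a_3 = 20, a_4 = 44, a_5 = 84, a_6 = 172, a_7 = 340.
So a_7 = 340.

340


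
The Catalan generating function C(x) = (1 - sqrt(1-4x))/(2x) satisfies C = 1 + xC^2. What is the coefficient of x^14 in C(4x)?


Substituting x -> 4x scales the n-th coefficient by 4^n, so [x^14] C(4x) = 4^14 * C_14.
C_14 = C(2*14, 14)/(15) = 40116600/15 = 2674440.
So 4^14 * 2674440 = 268435456 * 2674440 = 717914520944640.

717914520944640


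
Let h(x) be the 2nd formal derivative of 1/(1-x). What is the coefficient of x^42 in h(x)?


Differentiating 2 times: d^2/dx^2 [1/(1-x)] = 2!/(1-x)^3.
The expansion 1/(1-x)^3 = sum_{k>=0} C(k+2, 2) x^k, so the coefficient of x^n in 2!/(1-x)^3 is 2! * C(n+2, 2).
For n = 42: 2 * C(44, 2) = 2 * 946 = 1892

1892


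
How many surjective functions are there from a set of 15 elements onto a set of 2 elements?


By inclusion-exclusion on which target elements are missed, the number of surjections from an n-set onto a k-set is
surj(n, k) = sum_{j=0}^{k} (-1)^j C(k, j) (k - j)^n.
Equivalently surj(n, k) = k! * S(n, k), where S(n, k) is the Stirling number of the second kind.
For n = 15, k = 2:
S(15, 2) = 16383, so
surj = 2! * 16383 = 2 * 16383 = 32766.

32766
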